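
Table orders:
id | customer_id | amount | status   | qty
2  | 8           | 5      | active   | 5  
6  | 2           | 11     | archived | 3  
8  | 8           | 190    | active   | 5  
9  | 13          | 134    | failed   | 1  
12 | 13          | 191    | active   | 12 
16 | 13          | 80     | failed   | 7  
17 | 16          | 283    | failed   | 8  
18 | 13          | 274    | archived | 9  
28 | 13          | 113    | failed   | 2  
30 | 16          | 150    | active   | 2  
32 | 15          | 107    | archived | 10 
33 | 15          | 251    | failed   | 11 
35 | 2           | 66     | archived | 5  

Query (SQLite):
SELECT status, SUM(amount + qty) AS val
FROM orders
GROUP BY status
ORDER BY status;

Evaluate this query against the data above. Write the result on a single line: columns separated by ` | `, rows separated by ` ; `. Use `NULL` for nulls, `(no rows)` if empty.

active | 560 ; archived | 485 ; failed | 890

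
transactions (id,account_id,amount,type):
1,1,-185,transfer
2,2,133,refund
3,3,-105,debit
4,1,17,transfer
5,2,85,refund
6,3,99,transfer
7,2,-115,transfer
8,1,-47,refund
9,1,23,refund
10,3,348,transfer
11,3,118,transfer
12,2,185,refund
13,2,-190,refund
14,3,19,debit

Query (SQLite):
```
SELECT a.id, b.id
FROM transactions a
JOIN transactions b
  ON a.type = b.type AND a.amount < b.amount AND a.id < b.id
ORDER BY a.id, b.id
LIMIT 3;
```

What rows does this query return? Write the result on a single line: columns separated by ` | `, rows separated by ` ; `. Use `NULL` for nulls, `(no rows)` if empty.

1 | 4 ; 1 | 6 ; 1 | 7

Pairs (a,b) with same type, a.amount < b.amount, a.id < b.id.
type groups: debit:{3,14} refund:{2,5,8,9,12,13} transfer:{1,4,6,7,10,11}
Ordered by (a.id, b.id); first 3.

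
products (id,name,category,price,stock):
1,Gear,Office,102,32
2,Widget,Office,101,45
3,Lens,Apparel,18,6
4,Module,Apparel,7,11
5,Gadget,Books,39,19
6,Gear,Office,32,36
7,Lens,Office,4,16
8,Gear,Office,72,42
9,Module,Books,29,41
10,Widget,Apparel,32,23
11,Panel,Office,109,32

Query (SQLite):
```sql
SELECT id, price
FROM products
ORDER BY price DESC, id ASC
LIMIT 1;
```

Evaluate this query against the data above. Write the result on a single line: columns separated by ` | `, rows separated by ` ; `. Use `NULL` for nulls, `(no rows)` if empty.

11 | 109

Sort by price desc, tiebreak id asc: (109, id=11), (102, id=1), (101, id=2), (72, id=8) …. Take first 1.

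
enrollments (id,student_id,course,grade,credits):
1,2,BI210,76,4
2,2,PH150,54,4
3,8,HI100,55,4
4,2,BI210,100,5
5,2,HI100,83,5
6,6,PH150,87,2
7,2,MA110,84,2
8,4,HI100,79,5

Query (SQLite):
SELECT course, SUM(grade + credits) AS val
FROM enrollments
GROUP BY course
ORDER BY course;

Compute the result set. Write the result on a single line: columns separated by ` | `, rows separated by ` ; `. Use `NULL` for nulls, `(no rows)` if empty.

BI210 | 185 ; HI100 | 231 ; MA110 | 86 ; PH150 | 147

For each row compute grade + credits.
Group by course; take SUM of the expression per group.
  BI210: ids {1, 4} → SUM(grade + credits)=185
  HI100: ids {3, 5, 8} → SUM(grade + credits)=231
  MA110: ids {7} → SUM(grade + credits)=86
  PH150: ids {2, 6} → SUM(grade + credits)=147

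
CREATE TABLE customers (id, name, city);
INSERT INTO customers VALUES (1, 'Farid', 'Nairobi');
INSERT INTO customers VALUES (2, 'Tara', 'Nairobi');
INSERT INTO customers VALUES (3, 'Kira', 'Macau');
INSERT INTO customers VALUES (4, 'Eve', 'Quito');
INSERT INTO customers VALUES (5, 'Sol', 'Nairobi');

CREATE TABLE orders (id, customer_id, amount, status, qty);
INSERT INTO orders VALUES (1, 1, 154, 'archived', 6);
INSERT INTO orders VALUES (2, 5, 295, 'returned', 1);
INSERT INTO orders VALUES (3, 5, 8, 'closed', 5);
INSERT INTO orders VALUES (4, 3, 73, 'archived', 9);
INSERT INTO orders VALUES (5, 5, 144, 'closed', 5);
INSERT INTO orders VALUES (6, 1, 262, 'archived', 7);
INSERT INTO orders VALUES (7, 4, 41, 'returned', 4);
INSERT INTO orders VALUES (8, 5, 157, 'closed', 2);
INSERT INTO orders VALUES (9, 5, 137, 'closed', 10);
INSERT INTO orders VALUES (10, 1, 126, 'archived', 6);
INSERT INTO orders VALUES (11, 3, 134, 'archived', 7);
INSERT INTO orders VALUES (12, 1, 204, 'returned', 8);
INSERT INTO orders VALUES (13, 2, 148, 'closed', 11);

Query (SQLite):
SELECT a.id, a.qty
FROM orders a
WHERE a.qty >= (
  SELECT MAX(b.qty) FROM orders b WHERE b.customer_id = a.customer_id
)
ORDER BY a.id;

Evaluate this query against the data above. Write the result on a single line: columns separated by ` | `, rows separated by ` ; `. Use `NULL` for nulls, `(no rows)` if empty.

For each orders row a, compute MAX(qty) over rows sharing a.customer_id.
Keep row a if a.qty >= that per-group MAX.
  customer_id=1: MAX(qty) = 8
  customer_id=2: MAX(qty) = 11
  customer_id=3: MAX(qty) = 9
  customer_id=4: MAX(qty) = 4
  customer_id=5: MAX(qty) = 10

4 | 9 ; 7 | 4 ; 9 | 10 ; 12 | 8 ; 13 | 11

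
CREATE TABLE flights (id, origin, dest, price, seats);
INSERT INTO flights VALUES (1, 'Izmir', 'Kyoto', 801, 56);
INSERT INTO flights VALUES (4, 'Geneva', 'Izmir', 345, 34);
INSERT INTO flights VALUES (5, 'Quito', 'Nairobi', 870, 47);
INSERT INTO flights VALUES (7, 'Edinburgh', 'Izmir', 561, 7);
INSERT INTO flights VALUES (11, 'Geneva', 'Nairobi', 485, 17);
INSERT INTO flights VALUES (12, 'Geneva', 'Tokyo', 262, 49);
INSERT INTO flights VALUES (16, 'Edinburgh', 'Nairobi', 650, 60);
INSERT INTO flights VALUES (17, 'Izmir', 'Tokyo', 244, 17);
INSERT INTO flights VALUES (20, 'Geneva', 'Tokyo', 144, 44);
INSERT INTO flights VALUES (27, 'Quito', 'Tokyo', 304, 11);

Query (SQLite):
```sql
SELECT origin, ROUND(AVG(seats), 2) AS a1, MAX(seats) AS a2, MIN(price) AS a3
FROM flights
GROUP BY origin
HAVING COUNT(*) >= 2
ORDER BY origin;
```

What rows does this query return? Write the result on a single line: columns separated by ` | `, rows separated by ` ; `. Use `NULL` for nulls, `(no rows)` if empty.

Group flights by origin.
Per group compute: ROUND(AVG(seats), 2), MAX(seats), MIN(price).
HAVING: drop groups with fewer than 2 rows.
  Edinburgh: ids {7, 16} → ROUND(AVG(seats), 2)=33.5, MAX(seats)=60, MIN(price)=561
  Geneva: ids {4, 11, 12, 20} → ROUND(AVG(seats), 2)=36, MAX(seats)=49, MIN(price)=144
  Izmir: ids {1, 17} → ROUND(AVG(seats), 2)=36.5, MAX(seats)=56, MIN(price)=244
  Quito: ids {5, 27} → ROUND(AVG(seats), 2)=29, MAX(seats)=47, MIN(price)=304

Edinburgh | 33.5 | 60 | 561 ; Geneva | 36 | 49 | 144 ; Izmir | 36.5 | 56 | 244 ; Quito | 29 | 47 | 304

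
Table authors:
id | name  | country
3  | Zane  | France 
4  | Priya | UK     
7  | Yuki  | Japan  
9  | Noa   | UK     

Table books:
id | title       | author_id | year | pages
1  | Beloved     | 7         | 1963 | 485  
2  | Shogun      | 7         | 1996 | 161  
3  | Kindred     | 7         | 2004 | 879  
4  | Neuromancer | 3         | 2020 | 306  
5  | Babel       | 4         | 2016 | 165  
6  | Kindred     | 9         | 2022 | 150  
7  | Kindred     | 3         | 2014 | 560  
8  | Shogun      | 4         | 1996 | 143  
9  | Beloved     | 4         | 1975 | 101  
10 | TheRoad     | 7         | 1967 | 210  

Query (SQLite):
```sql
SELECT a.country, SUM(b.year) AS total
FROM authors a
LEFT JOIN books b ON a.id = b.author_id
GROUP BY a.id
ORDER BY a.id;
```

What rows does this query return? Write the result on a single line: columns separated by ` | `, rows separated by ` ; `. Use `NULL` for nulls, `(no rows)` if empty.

LEFT JOIN keeps every authors row; unmatched ones get NULL for books columns.
Group by authors.id and compute SUM(b.year). SUM over an all-NULL group is NULL.
  3: ids {4, 7} → SUM(b.year)=4034
  4: ids {5, 8, 9} → SUM(b.year)=5987
  7: ids {1, 2, 3, 10} → SUM(b.year)=7930
  9: ids {6} → SUM(b.year)=2022

France | 4034 ; UK | 5987 ; Japan | 7930 ; UK | 2022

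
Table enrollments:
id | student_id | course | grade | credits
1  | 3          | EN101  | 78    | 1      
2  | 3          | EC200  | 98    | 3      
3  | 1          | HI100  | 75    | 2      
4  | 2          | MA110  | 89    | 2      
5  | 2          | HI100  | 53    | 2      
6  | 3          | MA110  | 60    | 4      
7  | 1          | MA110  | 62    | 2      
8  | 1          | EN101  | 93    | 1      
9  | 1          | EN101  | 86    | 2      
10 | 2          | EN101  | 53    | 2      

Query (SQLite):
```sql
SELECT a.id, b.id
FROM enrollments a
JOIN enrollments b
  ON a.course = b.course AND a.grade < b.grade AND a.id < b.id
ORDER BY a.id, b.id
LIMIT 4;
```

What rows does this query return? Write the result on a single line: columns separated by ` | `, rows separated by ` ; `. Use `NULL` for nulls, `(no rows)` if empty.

1 | 8 ; 1 | 9 ; 6 | 7

Pairs (a,b) with same course, a.grade < b.grade, a.id < b.id.
course groups: EC200:{2} EN101:{1,8,9,10} HI100:{3,5} MA110:{4,6,7}
Ordered by (a.id, b.id); first 4.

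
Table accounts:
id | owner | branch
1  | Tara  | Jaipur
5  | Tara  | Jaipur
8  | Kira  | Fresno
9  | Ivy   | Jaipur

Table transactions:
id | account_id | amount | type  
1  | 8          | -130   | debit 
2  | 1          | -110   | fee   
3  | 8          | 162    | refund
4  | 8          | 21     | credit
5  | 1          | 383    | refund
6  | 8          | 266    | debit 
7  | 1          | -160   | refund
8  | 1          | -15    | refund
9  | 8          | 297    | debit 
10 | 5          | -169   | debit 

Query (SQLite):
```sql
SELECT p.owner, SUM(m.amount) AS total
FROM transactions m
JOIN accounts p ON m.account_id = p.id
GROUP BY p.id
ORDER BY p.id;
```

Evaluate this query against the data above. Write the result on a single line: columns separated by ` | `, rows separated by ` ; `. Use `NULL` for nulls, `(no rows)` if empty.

Tara | 98 ; Tara | -169 ; Kira | 616

Join each transactions row to its accounts via account_id.
Group joined rows by accounts.id; compute SUM(m.amount) per group.
  1: ids {2, 5, 7, 8} → SUM(m.amount)=98
  5: ids {10} → SUM(m.amount)=-169
  8: ids {1, 3, 4, 6, 9} → SUM(m.amount)=616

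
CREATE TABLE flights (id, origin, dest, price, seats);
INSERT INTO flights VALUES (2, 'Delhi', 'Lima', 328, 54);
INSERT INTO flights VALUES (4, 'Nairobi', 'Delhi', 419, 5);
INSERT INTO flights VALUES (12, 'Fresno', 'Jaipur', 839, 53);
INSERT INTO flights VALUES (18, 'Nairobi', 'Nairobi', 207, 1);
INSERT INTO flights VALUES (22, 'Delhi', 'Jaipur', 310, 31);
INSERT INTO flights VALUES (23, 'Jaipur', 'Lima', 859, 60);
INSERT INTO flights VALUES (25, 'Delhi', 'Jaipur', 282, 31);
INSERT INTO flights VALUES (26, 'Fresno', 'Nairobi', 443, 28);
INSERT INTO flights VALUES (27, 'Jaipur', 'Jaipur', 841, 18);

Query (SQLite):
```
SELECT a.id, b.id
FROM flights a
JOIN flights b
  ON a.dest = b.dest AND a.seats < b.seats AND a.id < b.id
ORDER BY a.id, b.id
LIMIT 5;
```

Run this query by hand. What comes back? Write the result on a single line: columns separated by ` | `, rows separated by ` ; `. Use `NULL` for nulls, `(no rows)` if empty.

2 | 23 ; 18 | 26

Pairs (a,b) with same dest, a.seats < b.seats, a.id < b.id.
dest groups: Delhi:{4} Jaipur:{12,22,25,27} Lima:{2,23} Nairobi:{18,26}
Ordered by (a.id, b.id); first 5.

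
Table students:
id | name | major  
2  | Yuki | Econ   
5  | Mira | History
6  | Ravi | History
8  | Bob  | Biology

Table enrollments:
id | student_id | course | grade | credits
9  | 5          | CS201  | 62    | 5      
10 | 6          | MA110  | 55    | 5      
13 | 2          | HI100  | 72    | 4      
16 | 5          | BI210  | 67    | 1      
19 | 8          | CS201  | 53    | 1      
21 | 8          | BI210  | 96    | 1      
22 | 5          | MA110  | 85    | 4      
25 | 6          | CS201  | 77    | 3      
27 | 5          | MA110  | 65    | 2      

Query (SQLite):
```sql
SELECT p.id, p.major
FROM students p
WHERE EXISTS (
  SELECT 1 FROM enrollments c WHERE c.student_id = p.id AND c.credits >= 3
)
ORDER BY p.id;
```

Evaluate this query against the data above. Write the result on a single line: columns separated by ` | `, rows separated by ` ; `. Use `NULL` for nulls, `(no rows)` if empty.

For each students row, check whether any enrollments with matching student_id has credits >= 3.
Keep rows where that is true.

2 | Econ ; 5 | History ; 6 | History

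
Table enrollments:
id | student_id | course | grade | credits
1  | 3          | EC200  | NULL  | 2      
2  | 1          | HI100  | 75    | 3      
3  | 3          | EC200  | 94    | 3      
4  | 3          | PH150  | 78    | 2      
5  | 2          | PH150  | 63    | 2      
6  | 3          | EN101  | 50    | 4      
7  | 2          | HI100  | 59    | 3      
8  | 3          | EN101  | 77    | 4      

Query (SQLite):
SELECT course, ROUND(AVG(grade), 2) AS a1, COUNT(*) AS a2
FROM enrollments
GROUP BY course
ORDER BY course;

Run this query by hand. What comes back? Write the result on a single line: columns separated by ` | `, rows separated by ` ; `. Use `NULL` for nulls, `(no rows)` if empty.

EC200 | 94 | 2 ; EN101 | 63.5 | 2 ; HI100 | 67 | 2 ; PH150 | 70.5 | 2

Group enrollments by course.
Per group compute: ROUND(AVG(grade), 2), COUNT(*).
  EC200: ids {1, 3} → ROUND(AVG(grade), 2)=94, COUNT(*)=2
  EN101: ids {6, 8} → ROUND(AVG(grade), 2)=63.5, COUNT(*)=2
  HI100: ids {2, 7} → ROUND(AVG(grade), 2)=67, COUNT(*)=2
  PH150: ids {4, 5} → ROUND(AVG(grade), 2)=70.5, COUNT(*)=2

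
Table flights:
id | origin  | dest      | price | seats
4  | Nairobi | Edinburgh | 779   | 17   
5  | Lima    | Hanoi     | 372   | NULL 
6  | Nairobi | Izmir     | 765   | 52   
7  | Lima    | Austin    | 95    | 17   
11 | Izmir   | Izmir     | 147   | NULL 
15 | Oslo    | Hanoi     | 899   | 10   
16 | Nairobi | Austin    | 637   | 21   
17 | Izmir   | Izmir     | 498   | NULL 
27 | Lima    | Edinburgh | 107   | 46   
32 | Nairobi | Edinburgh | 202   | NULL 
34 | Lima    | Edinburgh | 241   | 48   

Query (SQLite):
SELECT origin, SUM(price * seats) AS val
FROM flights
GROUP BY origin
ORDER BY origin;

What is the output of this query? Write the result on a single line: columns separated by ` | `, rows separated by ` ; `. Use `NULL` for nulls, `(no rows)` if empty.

Izmir | NULL ; Lima | 18105 ; Nairobi | 66400 ; Oslo | 8990

For each row compute price * seats.
Group by origin; take SUM of the expression per group.
  Izmir: ids {11, 17} → SUM(price * seats)=NULL
  Lima: ids {5, 7, 27, 34} → SUM(price * seats)=18105
  Nairobi: ids {4, 6, 16, 32} → SUM(price * seats)=66400
  Oslo: ids {15} → SUM(price * seats)=8990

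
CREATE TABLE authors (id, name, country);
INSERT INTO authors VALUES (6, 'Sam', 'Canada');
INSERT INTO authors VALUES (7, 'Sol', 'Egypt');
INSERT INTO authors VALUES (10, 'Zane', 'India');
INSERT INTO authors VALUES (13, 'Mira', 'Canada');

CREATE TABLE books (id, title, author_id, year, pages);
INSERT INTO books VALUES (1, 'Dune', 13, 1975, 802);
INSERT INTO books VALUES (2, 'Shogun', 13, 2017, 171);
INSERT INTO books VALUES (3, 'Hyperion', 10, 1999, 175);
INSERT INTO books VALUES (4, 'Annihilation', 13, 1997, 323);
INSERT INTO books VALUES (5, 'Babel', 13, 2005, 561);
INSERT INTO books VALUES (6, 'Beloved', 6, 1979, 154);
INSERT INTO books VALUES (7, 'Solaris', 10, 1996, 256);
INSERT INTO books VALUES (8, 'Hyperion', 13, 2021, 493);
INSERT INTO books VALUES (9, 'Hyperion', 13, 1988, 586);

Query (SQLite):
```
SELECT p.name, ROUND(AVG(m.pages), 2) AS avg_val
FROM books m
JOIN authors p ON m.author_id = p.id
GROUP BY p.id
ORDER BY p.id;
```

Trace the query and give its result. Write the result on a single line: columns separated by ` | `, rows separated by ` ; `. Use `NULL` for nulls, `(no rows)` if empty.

Sam | 154 ; Zane | 215.5 ; Mira | 489.33

Join each books row to its authors via author_id.
Group joined rows by authors.id; compute ROUND(AVG(m.pages), 2) per group.
  6: ids {6} → ROUND(AVG(m.pages), 2)=154
  10: ids {3, 7} → ROUND(AVG(m.pages), 2)=215.5
  13: ids {1, 2, 4, 5, 8, 9} → ROUND(AVG(m.pages), 2)=489.33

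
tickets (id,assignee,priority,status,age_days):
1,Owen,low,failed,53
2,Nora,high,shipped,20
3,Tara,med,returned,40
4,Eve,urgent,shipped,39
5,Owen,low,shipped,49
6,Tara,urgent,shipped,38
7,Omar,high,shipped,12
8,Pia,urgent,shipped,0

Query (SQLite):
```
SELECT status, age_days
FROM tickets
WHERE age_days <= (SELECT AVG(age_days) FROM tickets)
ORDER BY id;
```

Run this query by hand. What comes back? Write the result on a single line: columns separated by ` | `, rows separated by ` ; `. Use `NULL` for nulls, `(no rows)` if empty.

Scalar subquery: AVG(age_days) over all tickets rows = 31.375.
Keep rows where age_days <= that value.

shipped | 20 ; shipped | 12 ; shipped | 0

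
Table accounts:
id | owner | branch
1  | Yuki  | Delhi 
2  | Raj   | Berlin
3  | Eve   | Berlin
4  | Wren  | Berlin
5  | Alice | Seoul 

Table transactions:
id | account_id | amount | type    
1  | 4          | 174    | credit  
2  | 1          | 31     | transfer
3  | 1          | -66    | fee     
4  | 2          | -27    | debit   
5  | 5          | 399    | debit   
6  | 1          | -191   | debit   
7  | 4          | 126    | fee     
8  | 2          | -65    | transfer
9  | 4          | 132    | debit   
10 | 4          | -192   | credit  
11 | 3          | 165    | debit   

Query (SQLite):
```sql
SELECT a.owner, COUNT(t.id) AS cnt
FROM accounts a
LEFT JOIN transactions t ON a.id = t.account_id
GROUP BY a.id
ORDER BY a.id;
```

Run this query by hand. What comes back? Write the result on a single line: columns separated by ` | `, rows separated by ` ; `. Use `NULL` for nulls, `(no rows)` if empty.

Yuki | 3 ; Raj | 2 ; Eve | 1 ; Wren | 4 ; Alice | 1

LEFT JOIN keeps every accounts row; unmatched ones get NULL for transactions columns.
Group by accounts.id and compute COUNT(t.id). COUNT(col) of an all-NULL group is 0.
  1: ids {2, 3, 6} → COUNT(t.id)=3
  2: ids {4, 8} → COUNT(t.id)=2
  3: ids {11} → COUNT(t.id)=1
  4: ids {1, 7, 9, 10} → COUNT(t.id)=4
  5: ids {5} → COUNT(t.id)=1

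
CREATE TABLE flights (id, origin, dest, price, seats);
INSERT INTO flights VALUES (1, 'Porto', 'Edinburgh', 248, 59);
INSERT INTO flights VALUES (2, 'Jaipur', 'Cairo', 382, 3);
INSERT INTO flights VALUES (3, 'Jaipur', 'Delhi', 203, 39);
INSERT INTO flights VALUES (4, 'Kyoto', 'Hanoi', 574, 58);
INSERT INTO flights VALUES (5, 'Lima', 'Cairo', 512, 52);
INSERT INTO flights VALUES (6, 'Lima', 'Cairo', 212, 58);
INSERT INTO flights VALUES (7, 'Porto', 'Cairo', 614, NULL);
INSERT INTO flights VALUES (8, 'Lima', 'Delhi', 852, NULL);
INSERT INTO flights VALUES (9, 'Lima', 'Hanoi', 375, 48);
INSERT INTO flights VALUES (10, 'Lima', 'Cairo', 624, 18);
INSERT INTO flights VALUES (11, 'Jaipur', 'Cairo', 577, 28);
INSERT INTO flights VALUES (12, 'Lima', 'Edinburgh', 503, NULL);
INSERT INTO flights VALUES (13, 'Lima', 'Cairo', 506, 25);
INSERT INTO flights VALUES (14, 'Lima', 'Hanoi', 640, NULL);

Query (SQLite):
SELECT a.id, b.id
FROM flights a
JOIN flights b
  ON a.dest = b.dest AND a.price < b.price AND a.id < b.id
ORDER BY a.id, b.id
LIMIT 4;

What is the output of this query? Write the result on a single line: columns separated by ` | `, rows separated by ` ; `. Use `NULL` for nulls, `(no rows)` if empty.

Pairs (a,b) with same dest, a.price < b.price, a.id < b.id.
dest groups: Cairo:{2,5,6,7,10,11,13} Delhi:{3,8} Edinburgh:{1,12} Hanoi:{4,9,14}
Ordered by (a.id, b.id); first 4.

1 | 12 ; 2 | 5 ; 2 | 7 ; 2 | 10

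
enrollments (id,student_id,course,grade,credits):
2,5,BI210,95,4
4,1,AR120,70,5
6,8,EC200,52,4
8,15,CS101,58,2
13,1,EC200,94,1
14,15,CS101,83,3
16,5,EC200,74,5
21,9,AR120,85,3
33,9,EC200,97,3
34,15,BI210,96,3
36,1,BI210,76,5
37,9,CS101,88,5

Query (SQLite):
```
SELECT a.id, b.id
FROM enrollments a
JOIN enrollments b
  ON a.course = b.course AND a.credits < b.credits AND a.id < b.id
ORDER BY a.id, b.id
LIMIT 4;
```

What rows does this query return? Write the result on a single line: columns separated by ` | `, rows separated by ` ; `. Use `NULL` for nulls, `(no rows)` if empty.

2 | 36 ; 6 | 16 ; 8 | 14 ; 8 | 37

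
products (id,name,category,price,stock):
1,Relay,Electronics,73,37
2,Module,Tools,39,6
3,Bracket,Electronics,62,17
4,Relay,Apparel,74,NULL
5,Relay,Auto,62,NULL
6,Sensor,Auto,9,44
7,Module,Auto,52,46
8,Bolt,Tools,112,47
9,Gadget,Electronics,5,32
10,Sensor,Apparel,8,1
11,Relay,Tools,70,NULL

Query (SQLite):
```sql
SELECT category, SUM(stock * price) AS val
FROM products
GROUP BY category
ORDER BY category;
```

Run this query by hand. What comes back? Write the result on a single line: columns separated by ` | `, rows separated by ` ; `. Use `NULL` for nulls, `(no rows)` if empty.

For each row compute stock * price.
Group by category; take SUM of the expression per group.
  Apparel: ids {4, 10} → SUM(stock * price)=8
  Auto: ids {5, 6, 7} → SUM(stock * price)=2788
  Electronics: ids {1, 3, 9} → SUM(stock * price)=3915
  Tools: ids {2, 8, 11} → SUM(stock * price)=5498

Apparel | 8 ; Auto | 2788 ; Electronics | 3915 ; Tools | 5498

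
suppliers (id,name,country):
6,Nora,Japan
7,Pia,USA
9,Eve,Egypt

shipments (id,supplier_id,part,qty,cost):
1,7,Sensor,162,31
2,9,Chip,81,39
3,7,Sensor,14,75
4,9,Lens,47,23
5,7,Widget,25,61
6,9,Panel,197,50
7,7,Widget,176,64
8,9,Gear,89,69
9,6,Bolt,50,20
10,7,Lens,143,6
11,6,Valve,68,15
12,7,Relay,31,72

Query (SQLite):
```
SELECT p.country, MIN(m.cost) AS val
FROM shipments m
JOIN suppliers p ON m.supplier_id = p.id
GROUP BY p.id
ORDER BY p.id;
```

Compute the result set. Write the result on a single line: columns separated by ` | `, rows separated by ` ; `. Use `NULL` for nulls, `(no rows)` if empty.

Japan | 15 ; USA | 6 ; Egypt | 23

Join each shipments row to its suppliers via supplier_id.
Group joined rows by suppliers.id; compute MIN(m.cost) per group.
  6: ids {9, 11} → MIN(m.cost)=15
  7: ids {1, 3, 5, 7, 10, 12} → MIN(m.cost)=6
  9: ids {2, 4, 6, 8} → MIN(m.cost)=23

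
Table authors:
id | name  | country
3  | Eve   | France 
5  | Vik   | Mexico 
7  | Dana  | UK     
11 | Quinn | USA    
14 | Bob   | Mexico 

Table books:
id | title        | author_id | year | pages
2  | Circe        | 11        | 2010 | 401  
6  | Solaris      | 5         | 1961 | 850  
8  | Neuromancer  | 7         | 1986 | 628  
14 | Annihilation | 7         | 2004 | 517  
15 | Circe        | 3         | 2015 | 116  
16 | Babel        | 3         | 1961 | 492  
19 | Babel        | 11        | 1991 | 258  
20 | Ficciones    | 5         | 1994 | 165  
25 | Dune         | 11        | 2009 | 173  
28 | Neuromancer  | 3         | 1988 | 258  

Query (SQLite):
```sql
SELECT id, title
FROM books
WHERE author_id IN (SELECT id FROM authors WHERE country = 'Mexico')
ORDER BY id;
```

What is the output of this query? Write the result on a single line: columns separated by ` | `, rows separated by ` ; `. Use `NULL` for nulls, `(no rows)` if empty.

Inner query: authors.id where country = 'Mexico'.
Outer: keep books rows whose author_id is in that set.
Inner query → {5, 14}

6 | Solaris ; 20 | Ficciones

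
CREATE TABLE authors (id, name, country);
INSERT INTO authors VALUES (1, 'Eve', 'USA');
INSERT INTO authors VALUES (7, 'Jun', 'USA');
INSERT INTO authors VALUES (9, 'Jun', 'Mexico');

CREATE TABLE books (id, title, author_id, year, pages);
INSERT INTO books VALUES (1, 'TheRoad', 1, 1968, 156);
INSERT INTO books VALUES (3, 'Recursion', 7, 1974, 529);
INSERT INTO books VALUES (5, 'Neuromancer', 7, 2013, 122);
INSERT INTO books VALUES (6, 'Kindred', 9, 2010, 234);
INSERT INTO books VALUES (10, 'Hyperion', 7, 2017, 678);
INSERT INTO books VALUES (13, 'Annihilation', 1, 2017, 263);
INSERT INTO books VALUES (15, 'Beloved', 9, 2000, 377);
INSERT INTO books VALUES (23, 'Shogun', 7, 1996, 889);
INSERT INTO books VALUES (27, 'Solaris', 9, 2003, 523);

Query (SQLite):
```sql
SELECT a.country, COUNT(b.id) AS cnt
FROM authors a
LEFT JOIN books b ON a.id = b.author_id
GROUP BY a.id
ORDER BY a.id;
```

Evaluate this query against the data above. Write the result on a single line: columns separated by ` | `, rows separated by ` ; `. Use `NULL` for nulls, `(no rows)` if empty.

LEFT JOIN keeps every authors row; unmatched ones get NULL for books columns.
Group by authors.id and compute COUNT(b.id). COUNT(col) of an all-NULL group is 0.
  1: ids {1, 13} → COUNT(b.id)=2
  7: ids {3, 5, 10, 23} → COUNT(b.id)=4
  9: ids {6, 15, 27} → COUNT(b.id)=3

USA | 2 ; USA | 4 ; Mexico | 3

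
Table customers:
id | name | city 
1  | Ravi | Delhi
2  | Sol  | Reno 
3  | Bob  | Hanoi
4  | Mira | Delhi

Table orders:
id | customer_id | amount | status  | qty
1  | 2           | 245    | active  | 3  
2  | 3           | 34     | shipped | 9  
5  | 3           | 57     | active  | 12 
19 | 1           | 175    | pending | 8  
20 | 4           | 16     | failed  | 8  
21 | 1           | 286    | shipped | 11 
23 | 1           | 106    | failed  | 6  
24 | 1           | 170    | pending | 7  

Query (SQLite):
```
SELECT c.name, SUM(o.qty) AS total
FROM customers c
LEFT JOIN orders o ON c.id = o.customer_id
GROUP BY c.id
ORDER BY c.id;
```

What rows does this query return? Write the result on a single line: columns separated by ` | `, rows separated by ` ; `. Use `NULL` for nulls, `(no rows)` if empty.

LEFT JOIN keeps every customers row; unmatched ones get NULL for orders columns.
Group by customers.id and compute SUM(o.qty). SUM over an all-NULL group is NULL.
  1: ids {19, 21, 23, 24} → SUM(o.qty)=32
  2: ids {1} → SUM(o.qty)=3
  3: ids {2, 5} → SUM(o.qty)=21
  4: ids {20} → SUM(o.qty)=8

Ravi | 32 ; Sol | 3 ; Bob | 21 ; Mira | 8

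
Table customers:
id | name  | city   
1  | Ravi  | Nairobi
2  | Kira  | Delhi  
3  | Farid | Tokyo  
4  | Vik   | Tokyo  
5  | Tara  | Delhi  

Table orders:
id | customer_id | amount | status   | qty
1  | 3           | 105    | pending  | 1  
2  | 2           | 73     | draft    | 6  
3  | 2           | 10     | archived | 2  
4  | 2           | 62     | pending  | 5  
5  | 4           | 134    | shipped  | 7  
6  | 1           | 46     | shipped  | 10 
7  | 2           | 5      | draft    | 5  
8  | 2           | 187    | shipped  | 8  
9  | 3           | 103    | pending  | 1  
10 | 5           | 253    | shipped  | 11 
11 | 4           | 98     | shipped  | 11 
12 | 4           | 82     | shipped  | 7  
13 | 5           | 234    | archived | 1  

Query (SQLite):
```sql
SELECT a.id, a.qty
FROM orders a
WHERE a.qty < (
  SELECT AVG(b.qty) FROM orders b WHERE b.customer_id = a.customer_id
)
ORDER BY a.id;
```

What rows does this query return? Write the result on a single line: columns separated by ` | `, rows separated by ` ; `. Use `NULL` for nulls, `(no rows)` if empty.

For each orders row a, compute AVG(qty) over rows sharing a.customer_id.
Keep row a if a.qty < that per-group AVG.
  customer_id=1: AVG(qty) = 10.0
  customer_id=2: AVG(qty) = 5.2
  customer_id=3: AVG(qty) = 1.0
  customer_id=4: AVG(qty) = 8.333333
  customer_id=5: AVG(qty) = 6.0

3 | 2 ; 4 | 5 ; 5 | 7 ; 7 | 5 ; 12 | 7 ; 13 | 1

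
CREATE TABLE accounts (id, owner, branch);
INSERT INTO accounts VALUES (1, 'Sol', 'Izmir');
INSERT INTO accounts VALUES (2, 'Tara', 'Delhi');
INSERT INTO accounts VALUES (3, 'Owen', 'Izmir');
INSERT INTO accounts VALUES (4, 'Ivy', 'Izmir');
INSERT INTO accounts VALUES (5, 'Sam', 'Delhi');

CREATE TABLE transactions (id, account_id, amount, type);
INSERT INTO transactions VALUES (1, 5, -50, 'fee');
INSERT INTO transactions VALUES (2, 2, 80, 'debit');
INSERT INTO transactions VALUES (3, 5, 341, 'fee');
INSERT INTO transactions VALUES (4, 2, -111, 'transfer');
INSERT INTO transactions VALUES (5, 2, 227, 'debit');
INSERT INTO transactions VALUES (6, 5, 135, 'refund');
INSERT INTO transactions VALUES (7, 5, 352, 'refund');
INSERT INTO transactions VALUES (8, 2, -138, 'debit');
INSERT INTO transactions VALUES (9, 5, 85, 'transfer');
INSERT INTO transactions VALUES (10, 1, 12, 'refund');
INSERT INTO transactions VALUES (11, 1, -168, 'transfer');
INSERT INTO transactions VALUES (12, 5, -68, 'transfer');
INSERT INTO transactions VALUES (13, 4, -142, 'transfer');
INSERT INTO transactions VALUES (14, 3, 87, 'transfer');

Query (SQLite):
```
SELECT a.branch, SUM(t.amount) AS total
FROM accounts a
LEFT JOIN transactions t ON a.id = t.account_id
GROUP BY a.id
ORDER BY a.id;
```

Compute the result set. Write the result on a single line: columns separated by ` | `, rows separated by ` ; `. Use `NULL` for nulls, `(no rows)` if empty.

LEFT JOIN keeps every accounts row; unmatched ones get NULL for transactions columns.
Group by accounts.id and compute SUM(t.amount). SUM over an all-NULL group is NULL.
  1: ids {10, 11} → SUM(t.amount)=-156
  2: ids {2, 4, 5, 8} → SUM(t.amount)=58
  3: ids {14} → SUM(t.amount)=87
  4: ids {13} → SUM(t.amount)=-142
  5: ids {1, 3, 6, 7, 9, 12} → SUM(t.amount)=795

Izmir | -156 ; Delhi | 58 ; Izmir | 87 ; Izmir | -142 ; Delhi | 795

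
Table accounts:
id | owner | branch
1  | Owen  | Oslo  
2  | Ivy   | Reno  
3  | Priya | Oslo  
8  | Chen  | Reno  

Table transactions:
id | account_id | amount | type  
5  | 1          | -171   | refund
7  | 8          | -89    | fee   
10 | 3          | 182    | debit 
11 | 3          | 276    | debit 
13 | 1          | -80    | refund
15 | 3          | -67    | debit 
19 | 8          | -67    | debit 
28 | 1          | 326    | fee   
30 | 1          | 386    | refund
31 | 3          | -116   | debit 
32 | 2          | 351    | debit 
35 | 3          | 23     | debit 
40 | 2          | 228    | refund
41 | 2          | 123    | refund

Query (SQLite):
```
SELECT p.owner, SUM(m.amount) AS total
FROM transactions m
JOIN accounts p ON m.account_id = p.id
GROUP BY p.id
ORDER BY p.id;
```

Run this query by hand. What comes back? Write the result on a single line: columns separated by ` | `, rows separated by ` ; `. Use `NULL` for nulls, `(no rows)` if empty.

Owen | 461 ; Ivy | 702 ; Priya | 298 ; Chen | -156

Join each transactions row to its accounts via account_id.
Group joined rows by accounts.id; compute SUM(m.amount) per group.
  1: ids {5, 13, 28, 30} → SUM(m.amount)=461
  2: ids {32, 40, 41} → SUM(m.amount)=702
  3: ids {10, 11, 15, 31, 35} → SUM(m.amount)=298
  8: ids {7, 19} → SUM(m.amount)=-156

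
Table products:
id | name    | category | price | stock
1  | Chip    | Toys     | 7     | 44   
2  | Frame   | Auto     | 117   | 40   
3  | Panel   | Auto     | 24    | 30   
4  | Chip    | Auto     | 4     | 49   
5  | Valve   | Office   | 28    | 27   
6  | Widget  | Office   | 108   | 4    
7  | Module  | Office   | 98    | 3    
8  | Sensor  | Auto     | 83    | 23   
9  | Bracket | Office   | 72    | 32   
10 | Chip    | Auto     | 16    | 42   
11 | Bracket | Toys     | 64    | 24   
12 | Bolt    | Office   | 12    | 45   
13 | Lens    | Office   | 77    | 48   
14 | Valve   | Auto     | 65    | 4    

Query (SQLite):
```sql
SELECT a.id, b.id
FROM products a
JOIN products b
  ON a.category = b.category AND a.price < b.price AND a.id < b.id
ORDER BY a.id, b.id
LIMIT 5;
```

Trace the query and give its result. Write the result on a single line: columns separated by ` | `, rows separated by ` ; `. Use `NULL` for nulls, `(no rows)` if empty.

Pairs (a,b) with same category, a.price < b.price, a.id < b.id.
category groups: Auto:{2,3,4,8,10,14} Office:{5,6,7,9,12,13} Toys:{1,11}
Ordered by (a.id, b.id); first 5.

1 | 11 ; 3 | 8 ; 3 | 14 ; 4 | 8 ; 4 | 10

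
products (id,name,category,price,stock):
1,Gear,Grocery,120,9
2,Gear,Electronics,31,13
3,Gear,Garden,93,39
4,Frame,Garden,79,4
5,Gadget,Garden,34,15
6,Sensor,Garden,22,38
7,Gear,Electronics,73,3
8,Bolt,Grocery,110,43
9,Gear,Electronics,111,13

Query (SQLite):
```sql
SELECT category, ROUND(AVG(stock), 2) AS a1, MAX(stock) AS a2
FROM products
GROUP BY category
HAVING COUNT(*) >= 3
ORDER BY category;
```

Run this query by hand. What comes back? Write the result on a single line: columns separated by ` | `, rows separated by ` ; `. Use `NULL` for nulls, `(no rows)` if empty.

Group products by category.
Per group compute: ROUND(AVG(stock), 2), MAX(stock).
HAVING: drop groups with fewer than 3 rows.
  Electronics: ids {2, 7, 9} → ROUND(AVG(stock), 2)=9.67, MAX(stock)=13
  Garden: ids {3, 4, 5, 6} → ROUND(AVG(stock), 2)=24, MAX(stock)=39
  Grocery: ids {1, 8} → ROUND(AVG(stock), 2)=26, MAX(stock)=43

Electronics | 9.67 | 13 ; Garden | 24 | 39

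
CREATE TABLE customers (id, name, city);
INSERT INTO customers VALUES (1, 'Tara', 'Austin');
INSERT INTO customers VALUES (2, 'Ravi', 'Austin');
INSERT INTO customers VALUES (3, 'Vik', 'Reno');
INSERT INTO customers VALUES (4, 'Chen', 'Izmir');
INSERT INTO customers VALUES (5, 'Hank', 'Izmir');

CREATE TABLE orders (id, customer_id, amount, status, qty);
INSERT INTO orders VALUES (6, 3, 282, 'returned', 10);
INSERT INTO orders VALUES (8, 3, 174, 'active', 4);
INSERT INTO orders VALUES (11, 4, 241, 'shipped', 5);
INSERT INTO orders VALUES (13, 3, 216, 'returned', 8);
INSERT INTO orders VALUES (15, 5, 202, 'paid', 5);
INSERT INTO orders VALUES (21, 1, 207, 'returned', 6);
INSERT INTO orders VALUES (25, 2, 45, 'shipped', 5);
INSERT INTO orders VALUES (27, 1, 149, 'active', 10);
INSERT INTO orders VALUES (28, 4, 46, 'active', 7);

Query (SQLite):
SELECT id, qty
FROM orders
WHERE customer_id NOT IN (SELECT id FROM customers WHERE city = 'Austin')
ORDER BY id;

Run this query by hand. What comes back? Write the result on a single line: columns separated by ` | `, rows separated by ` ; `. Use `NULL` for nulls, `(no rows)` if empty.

6 | 10 ; 8 | 4 ; 11 | 5 ; 13 | 8 ; 15 | 5 ; 28 | 7

Inner query: customers.id where city = 'Austin'.
Outer: keep orders rows whose customer_id is not in that set.
Inner query → {1, 2}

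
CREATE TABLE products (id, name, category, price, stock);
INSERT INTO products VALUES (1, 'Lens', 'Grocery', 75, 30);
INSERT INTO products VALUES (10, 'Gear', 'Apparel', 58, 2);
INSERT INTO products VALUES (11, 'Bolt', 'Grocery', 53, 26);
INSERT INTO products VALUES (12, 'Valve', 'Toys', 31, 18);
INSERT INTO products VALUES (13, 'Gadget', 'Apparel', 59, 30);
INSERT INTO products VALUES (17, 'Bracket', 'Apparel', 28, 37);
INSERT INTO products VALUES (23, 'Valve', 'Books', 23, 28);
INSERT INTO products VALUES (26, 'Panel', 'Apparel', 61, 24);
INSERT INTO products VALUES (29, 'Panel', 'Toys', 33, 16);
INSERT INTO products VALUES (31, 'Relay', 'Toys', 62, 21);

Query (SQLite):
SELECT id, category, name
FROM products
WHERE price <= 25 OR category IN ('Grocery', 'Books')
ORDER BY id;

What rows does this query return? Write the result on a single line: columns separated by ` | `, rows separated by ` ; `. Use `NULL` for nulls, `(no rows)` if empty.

1 | Grocery | Lens ; 11 | Grocery | Bolt ; 23 | Books | Valve

price <= 25: ids {23}
category IN ('Grocery', 'Books'): ids {1, 11, 23}
Combine with OR.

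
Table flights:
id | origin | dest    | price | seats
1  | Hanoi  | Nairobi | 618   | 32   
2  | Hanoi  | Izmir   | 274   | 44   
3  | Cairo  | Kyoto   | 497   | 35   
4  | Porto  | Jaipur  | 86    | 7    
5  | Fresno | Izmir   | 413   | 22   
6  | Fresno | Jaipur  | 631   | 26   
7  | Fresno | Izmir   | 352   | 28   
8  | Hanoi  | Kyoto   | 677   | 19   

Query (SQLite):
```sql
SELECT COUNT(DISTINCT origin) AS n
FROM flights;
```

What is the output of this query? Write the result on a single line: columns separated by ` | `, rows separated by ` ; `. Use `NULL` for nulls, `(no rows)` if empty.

Count distinct non-NULL origin values.

4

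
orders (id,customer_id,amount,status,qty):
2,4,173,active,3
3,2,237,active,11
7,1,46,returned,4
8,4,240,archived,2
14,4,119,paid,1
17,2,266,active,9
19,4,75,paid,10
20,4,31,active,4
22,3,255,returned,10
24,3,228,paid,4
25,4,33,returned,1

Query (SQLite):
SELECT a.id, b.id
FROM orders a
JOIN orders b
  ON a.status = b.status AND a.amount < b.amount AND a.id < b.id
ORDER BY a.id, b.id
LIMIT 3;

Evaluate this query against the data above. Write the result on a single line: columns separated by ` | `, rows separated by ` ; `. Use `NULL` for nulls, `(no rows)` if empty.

Pairs (a,b) with same status, a.amount < b.amount, a.id < b.id.
status groups: active:{2,3,17,20} archived:{8} paid:{14,19,24} returned:{7,22,25}
Ordered by (a.id, b.id); first 3.

2 | 3 ; 2 | 17 ; 3 | 17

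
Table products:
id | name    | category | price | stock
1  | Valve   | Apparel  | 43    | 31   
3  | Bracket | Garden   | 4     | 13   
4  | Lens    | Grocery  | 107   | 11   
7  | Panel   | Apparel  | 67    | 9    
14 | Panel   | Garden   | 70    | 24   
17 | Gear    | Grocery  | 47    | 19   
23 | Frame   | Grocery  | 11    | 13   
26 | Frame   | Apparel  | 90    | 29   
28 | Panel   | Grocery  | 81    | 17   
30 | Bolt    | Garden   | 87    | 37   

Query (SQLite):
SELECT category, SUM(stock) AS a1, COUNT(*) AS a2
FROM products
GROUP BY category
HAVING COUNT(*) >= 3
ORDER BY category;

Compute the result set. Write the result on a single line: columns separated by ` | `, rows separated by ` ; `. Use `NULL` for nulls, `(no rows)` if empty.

Apparel | 69 | 3 ; Garden | 74 | 3 ; Grocery | 60 | 4

Group products by category.
Per group compute: SUM(stock), COUNT(*).
HAVING: drop groups with fewer than 3 rows.
  Apparel: ids {1, 7, 26} → SUM(stock)=69, COUNT(*)=3
  Garden: ids {3, 14, 30} → SUM(stock)=74, COUNT(*)=3
  Grocery: ids {4, 17, 23, 28} → SUM(stock)=60, COUNT(*)=4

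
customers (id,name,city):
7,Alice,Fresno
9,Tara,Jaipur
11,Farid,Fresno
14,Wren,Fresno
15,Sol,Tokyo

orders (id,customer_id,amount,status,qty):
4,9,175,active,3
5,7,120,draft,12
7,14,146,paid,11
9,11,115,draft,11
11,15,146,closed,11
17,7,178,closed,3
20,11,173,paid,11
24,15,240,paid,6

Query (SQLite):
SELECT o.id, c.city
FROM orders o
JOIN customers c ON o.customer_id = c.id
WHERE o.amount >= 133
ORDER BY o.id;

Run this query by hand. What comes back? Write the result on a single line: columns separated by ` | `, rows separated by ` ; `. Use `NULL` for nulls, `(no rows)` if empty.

4 | Jaipur ; 7 | Fresno ; 11 | Tokyo ; 17 | Fresno ; 20 | Fresno ; 24 | Tokyo

Each orders row matches the customers row where customer_id = customers.id.
Then keep rows with o.amount >= 133.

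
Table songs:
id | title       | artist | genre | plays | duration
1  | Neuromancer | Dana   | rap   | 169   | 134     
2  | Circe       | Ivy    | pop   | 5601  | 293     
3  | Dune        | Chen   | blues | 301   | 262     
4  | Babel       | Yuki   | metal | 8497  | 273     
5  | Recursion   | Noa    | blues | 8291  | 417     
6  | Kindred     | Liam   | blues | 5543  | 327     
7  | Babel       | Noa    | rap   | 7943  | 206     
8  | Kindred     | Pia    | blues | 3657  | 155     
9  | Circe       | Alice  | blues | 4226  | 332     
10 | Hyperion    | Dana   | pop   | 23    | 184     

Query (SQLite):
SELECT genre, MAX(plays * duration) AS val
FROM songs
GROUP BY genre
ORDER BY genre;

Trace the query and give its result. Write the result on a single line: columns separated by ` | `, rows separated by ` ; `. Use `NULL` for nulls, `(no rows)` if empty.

blues | 3457347 ; metal | 2319681 ; pop | 1641093 ; rap | 1636258

For each row compute plays * duration.
Group by genre; take MAX of the expression per group.
  blues: ids {3, 5, 6, 8, 9} → MAX(plays * duration)=3457347
  metal: ids {4} → MAX(plays * duration)=2319681
  pop: ids {2, 10} → MAX(plays * duration)=1641093
  rap: ids {1, 7} → MAX(plays * duration)=1636258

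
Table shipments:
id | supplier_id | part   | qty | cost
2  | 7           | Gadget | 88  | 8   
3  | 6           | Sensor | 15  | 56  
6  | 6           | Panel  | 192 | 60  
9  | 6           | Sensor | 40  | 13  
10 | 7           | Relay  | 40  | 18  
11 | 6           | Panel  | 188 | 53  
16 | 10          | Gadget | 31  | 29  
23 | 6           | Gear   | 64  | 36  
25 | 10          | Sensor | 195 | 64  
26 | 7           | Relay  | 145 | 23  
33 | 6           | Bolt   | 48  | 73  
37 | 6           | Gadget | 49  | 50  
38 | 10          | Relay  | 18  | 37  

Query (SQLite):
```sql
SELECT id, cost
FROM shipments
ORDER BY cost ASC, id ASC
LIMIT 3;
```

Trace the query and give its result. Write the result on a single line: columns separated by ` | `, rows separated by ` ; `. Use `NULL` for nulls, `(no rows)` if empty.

2 | 8 ; 9 | 13 ; 10 | 18

Sort by cost asc, tiebreak id asc: (8, id=2), (13, id=9), (18, id=10), (23, id=26), (29, id=16), (36, id=23) …. Take first 3.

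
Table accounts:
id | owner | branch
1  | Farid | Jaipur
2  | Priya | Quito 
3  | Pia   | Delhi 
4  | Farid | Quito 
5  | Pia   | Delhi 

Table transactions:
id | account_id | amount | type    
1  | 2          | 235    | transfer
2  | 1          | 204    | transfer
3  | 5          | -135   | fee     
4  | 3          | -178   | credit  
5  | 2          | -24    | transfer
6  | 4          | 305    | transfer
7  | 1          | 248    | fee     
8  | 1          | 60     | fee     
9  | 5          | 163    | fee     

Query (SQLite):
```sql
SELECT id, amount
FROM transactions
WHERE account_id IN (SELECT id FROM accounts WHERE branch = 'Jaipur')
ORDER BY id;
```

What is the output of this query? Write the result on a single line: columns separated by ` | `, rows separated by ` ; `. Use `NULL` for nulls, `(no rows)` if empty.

Inner query: accounts.id where branch = 'Jaipur'.
Outer: keep transactions rows whose account_id is in that set.
Inner query → {1}

2 | 204 ; 7 | 248 ; 8 | 60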